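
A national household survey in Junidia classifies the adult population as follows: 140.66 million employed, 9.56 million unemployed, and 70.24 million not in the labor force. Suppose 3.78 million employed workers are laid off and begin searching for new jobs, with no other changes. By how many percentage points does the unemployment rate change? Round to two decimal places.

The unemployment rate changes by +2.52 percentage points.

Initially, labor force = 140.66 + 9.56 = 150.22 million, so u = 9.56/150.22 = 6.36%.
After the change, employed falls and unemployed rises by 3.78; labor force unchanged → E = 136.88, U = 13.34, labor force = 150.22 million.
New unemployment rate = 13.34 / 150.22 = 8.88%.
Change = 8.88% − 6.36% = +2.52 percentage points.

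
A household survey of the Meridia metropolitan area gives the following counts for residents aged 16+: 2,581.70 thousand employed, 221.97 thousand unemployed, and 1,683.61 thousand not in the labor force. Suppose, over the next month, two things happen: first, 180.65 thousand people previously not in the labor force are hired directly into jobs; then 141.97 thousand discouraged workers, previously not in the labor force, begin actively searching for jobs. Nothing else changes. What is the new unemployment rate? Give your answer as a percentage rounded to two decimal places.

New unemployment rate ≈ 11.64%.

Initially, labor force = 2,581.70 + 221.97 = 2,803.67 thousand, so u = 221.97/2,803.67 = 7.92%.
After the first change, employed and labor force both rise by 180.65; unemployed unchanged → E = 2,762.35, U = 221.97, labor force = 2,984.32 thousand.
After the second change, unemployed and labor force both rise by 141.97 → E = 2,762.35, U = 363.94, labor force = 3,126.29 thousand.
New unemployment rate = 363.94 / 3,126.29 = 11.64%.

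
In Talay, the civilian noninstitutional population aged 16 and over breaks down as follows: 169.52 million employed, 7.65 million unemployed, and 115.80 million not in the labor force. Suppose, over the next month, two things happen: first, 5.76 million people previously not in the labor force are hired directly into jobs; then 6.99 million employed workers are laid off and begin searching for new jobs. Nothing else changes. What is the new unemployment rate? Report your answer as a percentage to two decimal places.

New unemployment rate ≈ 8.00%.

Initially, labor force = 169.52 + 7.65 = 177.17 million, so u = 7.65/177.17 = 4.32%.
After the first change, employed and labor force both rise by 5.76; unemployed unchanged → E = 175.28, U = 7.65, labor force = 182.93 million.
After the second change, employed falls and unemployed rises by 6.99; labor force unchanged → E = 168.29, U = 14.64, labor force = 182.93 million.
New unemployment rate = 14.64 / 182.93 = 8.00%.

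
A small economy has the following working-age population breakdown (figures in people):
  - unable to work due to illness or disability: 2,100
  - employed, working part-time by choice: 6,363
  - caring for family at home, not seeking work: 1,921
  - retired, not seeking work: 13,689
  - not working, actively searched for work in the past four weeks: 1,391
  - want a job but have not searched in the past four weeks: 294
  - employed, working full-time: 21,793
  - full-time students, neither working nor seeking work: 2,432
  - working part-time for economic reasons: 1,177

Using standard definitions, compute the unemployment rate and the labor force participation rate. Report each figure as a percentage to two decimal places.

Employed = 6,363 + 21,793 + 1,177 = 29,333 (anyone who worked, including part-time for economic reasons, counts as employed).
Unemployed = 1,391.
Labor force = 29,333 + 1,391 = 30,724.
Not in labor force = 2,100 + 1,921 + 13,689 + 294 + 2,432 = 20,436 (those not working and not actively searching are outside the labor force — including those who want a job but have given up searching).
Civilian working-age population = 30,724 + 20,436 = 51,160.
Unemployment rate = 1,391 / 30,724 = 4.53%.
Labor force participation rate = 30,724 / 51,160 = 60.05%.

Unemployment rate ≈ 4.53%; labor force participation rate ≈ 60.05%.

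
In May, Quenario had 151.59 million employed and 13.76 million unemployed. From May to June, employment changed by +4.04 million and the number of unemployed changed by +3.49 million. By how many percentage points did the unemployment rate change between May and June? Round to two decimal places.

May: labor force = 151.59 + 13.76 = 165.35; u = 13.76/165.35 = 8.32%.
June: labor force = 155.63 + 17.25 = 172.88; u = 17.25/172.88 = 9.98%.
Change = 9.98% − 8.32% = +1.66 pp.

The unemployment rate changed by +1.66 percentage points.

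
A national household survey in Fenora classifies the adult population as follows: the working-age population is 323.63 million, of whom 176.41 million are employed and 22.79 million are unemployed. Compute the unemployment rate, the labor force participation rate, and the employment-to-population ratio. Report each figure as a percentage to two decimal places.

Unemployment rate ≈ 11.44%; labor force participation rate ≈ 61.55%; employment-population ratio ≈ 54.51%.

Labor force = employed + unemployed = 176.41 + 22.79 = 199.20 million.
Unemployment rate = 22.79 / 199.20 = 11.44%.
Labor force participation rate = 199.20 / 323.63 = 61.55%.
Employment-population ratio = 176.41 / 323.63 = 54.51%.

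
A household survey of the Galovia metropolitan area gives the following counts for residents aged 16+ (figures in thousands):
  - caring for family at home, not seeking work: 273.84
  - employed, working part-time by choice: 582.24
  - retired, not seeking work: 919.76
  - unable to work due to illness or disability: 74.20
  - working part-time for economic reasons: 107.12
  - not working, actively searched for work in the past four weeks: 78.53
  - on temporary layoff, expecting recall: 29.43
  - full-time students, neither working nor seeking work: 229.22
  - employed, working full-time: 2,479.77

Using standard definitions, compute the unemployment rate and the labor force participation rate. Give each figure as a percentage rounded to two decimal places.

Unemployment rate ≈ 3.29%; labor force participation rate ≈ 68.64%.

Employed = 582.24 + 107.12 + 2,479.77 = 3,169.13 thousand (anyone who worked, including part-time for economic reasons, counts as employed).
Unemployed = 78.53 + 29.43 = 107.96 thousand (jobless and actively searching, or on temporary layoff).
Labor force = 3,169.13 + 107.96 = 3,277.09 thousand.
Not in labor force = 273.84 + 919.76 + 74.20 + 229.22 = 1,497.02 thousand (those not working and not actively searching are outside the labor force).
Civilian working-age population = 3,277.09 + 1,497.02 = 4,774.11 thousand.
Unemployment rate = 107.96 / 3,277.09 = 3.29%.
Labor force participation rate = 3,277.09 / 4,774.11 = 68.64%.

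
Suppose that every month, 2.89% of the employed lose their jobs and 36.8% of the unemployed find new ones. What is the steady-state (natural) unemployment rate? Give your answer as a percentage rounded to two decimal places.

Steady-state unemployment rate ≈ 7.28%.

At steady state the flows balance: s·E = f·U, so U/(E+U) = s/(s+f).
u* = 2.89 / (2.89 + 36.8) = 2.89 / 39.69 = 7.28%.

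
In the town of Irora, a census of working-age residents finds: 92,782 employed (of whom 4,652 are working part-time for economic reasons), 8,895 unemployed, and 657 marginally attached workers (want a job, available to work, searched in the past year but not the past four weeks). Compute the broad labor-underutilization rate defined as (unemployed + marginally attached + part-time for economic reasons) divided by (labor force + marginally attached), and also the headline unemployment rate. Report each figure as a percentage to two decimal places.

Broad underutilization rate ≈ 13.88%; headline unemployment rate ≈ 8.75%.

Labor force = 92,782 + 8,895 = 101,677.
Numerator = 8,895 + 657 + 4,652 = 14,204.
Denominator = 101,677 + 657 = 102,334.
Broad rate = 14,204 / 102,334 = 13.88%.
Headline unemployment rate = 8,895 / 101,677 = 8.75%.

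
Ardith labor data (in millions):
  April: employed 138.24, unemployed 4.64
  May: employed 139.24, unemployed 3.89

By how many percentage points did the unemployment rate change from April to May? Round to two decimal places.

April: labor force = 138.24 + 4.64 = 142.88; u = 4.64/142.88 = 3.25%.
May: labor force = 139.24 + 3.89 = 143.13; u = 3.89/143.13 = 2.72%.
Change = 2.72% − 3.25% = −0.53 pp.

The unemployment rate changed by −0.53 percentage points.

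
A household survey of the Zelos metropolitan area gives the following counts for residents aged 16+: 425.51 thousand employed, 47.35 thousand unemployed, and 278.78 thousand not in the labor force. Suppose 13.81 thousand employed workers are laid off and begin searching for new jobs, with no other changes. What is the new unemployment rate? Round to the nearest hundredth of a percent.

Initially, labor force = 425.51 + 47.35 = 472.86 thousand, so u = 47.35/472.86 = 10.01%.
After the change, employed falls and unemployed rises by 13.81; labor force unchanged → E = 411.70, U = 61.16, labor force = 472.86 thousand.
New unemployment rate = 61.16 / 472.86 = 12.93%.

New unemployment rate ≈ 12.93%.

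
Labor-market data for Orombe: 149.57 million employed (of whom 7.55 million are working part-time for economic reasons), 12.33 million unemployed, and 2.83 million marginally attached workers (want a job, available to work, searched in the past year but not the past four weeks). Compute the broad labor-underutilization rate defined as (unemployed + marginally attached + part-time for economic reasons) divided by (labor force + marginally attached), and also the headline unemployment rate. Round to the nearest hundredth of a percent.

Labor force = 149.57 + 12.33 = 161.90 million.
Numerator = 12.33 + 2.83 + 7.55 = 22.71 million.
Denominator = 161.90 + 2.83 = 164.73 million.
Broad rate = 22.71 / 164.73 = 13.79%.
Headline unemployment rate = 12.33 / 161.90 = 7.62%.

Broad underutilization rate ≈ 13.79%; headline unemployment rate ≈ 7.62%.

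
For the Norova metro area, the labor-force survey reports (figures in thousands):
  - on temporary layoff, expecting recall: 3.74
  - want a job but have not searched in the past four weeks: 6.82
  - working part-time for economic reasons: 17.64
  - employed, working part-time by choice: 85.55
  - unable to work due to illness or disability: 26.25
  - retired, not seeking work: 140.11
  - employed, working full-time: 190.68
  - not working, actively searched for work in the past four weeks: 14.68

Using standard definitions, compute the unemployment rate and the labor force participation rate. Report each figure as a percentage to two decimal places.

Employed = 17.64 + 85.55 + 190.68 = 293.87 thousand (anyone who worked, including part-time for economic reasons, counts as employed).
Unemployed = 3.74 + 14.68 = 18.42 thousand (jobless and actively searching, or on temporary layoff).
Labor force = 293.87 + 18.42 = 312.29 thousand.
Not in labor force = 6.82 + 26.25 + 140.11 = 173.18 thousand (those not working and not actively searching are outside the labor force — including those who want a job but have given up searching).
Civilian working-age population = 312.29 + 173.18 = 485.47 thousand.
Unemployment rate = 18.42 / 312.29 = 5.90%.
Labor force participation rate = 312.29 / 485.47 = 64.33%.

Unemployment rate ≈ 5.90%; labor force participation rate ≈ 64.33%.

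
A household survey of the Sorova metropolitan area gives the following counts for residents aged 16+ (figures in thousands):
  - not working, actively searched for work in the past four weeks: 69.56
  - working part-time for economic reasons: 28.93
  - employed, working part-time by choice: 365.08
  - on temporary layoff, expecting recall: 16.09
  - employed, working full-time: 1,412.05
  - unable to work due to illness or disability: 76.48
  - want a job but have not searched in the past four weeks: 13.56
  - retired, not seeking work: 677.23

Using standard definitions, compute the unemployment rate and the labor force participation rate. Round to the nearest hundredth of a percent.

Employed = 28.93 + 365.08 + 1,412.05 = 1,806.06 thousand (anyone who worked, including part-time for economic reasons, counts as employed).
Unemployed = 69.56 + 16.09 = 85.65 thousand (jobless and actively searching, or on temporary layoff).
Labor force = 1,806.06 + 85.65 = 1,891.71 thousand.
Not in labor force = 76.48 + 13.56 + 677.23 = 767.27 thousand (those not working and not actively searching are outside the labor force — including those who want a job but have given up searching).
Civilian working-age population = 1,891.71 + 767.27 = 2,658.98 thousand.
Unemployment rate = 85.65 / 1,891.71 = 4.53%.
Labor force participation rate = 1,891.71 / 2,658.98 = 71.14%.

Unemployment rate ≈ 4.53%; labor force participation rate ≈ 71.14%.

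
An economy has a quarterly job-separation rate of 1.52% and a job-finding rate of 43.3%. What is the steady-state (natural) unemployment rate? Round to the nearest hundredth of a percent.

Steady-state unemployment rate ≈ 3.39%.

At steady state the flows balance: s·E = f·U, so U/(E+U) = s/(s+f).
u* = 1.52 / (1.52 + 43.3) = 1.52 / 44.82 = 3.39%.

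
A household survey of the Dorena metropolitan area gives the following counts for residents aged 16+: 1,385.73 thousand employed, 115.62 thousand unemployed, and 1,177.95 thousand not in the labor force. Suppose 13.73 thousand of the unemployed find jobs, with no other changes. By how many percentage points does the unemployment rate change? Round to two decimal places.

The unemployment rate changes by −0.91 percentage points.

Initially, labor force = 1,385.73 + 115.62 = 1,501.35 thousand, so u = 115.62/1,501.35 = 7.70%.
After the change, unemployed falls and employed rises by 13.73; labor force unchanged → E = 1,399.46, U = 101.89, labor force = 1,501.35 thousand.
New unemployment rate = 101.89 / 1,501.35 = 6.79%.
Change = 6.79% − 7.70% = −0.91 percentage points.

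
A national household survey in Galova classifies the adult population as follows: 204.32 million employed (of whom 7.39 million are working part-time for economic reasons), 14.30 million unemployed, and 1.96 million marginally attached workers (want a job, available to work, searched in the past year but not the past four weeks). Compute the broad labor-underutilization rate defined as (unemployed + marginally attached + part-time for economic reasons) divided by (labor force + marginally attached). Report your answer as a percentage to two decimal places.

Broad underutilization rate ≈ 10.72%.

Labor force = 204.32 + 14.30 = 218.62 million.
Numerator = 14.30 + 1.96 + 7.39 = 23.65 million.
Denominator = 218.62 + 1.96 = 220.58 million.
Broad rate = 23.65 / 220.58 = 10.72%.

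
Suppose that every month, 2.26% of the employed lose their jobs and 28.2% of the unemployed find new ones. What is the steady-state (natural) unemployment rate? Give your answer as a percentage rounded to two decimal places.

Steady-state unemployment rate ≈ 7.42%.

At steady state the flows balance: s·E = f·U, so U/(E+U) = s/(s+f).
u* = 2.26 / (2.26 + 28.2) = 2.26 / 30.46 = 7.42%.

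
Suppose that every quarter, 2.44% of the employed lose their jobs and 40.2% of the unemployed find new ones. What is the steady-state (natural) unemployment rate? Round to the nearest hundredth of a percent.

Steady-state unemployment rate ≈ 5.72%.

At steady state the flows balance: s·E = f·U, so U/(E+U) = s/(s+f).
u* = 2.44 / (2.44 + 40.2) = 2.44 / 42.64 = 5.72%.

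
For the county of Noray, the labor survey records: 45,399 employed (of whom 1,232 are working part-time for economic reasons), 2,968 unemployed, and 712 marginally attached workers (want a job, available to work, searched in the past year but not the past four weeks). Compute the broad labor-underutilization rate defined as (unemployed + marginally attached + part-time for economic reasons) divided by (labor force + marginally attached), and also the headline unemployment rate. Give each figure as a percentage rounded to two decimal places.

Labor force = 45,399 + 2,968 = 48,367.
Numerator = 2,968 + 712 + 1,232 = 4,912.
Denominator = 48,367 + 712 = 49,079.
Broad rate = 4,912 / 49,079 = 10.01%.
Headline unemployment rate = 2,968 / 48,367 = 6.14%.

Broad underutilization rate ≈ 10.01%; headline unemployment rate ≈ 6.14%.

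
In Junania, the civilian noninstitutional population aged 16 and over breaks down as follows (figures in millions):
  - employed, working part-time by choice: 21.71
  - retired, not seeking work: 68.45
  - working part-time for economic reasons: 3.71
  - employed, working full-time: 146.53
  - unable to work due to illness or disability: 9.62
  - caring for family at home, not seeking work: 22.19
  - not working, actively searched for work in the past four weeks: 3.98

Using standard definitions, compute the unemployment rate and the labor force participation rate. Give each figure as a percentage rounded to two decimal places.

Employed = 21.71 + 3.71 + 146.53 = 171.95 million (anyone who worked, including part-time for economic reasons, counts as employed).
Unemployed = 3.98 million.
Labor force = 171.95 + 3.98 = 175.93 million.
Not in labor force = 68.45 + 9.62 + 22.19 = 100.26 million (those not working and not actively searching are outside the labor force).
Civilian working-age population = 175.93 + 100.26 = 276.19 million.
Unemployment rate = 3.98 / 175.93 = 2.26%.
Labor force participation rate = 175.93 / 276.19 = 63.70%.

Unemployment rate ≈ 2.26%; labor force participation rate ≈ 63.70%.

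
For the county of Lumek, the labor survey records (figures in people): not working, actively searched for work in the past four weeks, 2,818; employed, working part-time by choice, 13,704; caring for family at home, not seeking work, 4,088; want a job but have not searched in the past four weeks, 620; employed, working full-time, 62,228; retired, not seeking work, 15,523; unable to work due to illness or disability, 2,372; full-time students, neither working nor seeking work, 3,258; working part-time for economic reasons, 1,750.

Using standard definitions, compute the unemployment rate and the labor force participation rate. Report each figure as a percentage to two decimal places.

Unemployment rate ≈ 3.50%; labor force participation rate ≈ 75.69%.

Employed = 13,704 + 62,228 + 1,750 = 77,682 (anyone who worked, including part-time for economic reasons, counts as employed).
Unemployed = 2,818.
Labor force = 77,682 + 2,818 = 80,500.
Not in labor force = 4,088 + 620 + 15,523 + 2,372 + 3,258 = 25,861 (those not working and not actively searching are outside the labor force — including those who want a job but have given up searching).
Civilian working-age population = 80,500 + 25,861 = 106,361.
Unemployment rate = 2,818 / 80,500 = 3.50%.
Labor force participation rate = 80,500 / 106,361 = 75.69%.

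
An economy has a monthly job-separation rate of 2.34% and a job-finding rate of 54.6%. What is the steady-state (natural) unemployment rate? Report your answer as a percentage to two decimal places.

Steady-state unemployment rate ≈ 4.11%.

At steady state the flows balance: s·E = f·U, so U/(E+U) = s/(s+f).
u* = 2.34 / (2.34 + 54.6) = 2.34 / 56.94 = 4.11%.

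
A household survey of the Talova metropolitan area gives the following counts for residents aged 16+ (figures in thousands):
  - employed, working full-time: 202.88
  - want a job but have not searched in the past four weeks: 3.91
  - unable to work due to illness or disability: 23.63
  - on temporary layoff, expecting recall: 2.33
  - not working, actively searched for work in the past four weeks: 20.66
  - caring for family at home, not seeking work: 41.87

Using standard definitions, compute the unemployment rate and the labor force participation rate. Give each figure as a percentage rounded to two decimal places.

Employed = 202.88 thousand.
Unemployed = 2.33 + 20.66 = 22.99 thousand (jobless and actively searching, or on temporary layoff).
Labor force = 202.88 + 22.99 = 225.87 thousand.
Not in labor force = 3.91 + 23.63 + 41.87 = 69.41 thousand (those not working and not actively searching are outside the labor force — including those who want a job but have given up searching).
Civilian working-age population = 225.87 + 69.41 = 295.28 thousand.
Unemployment rate = 22.99 / 225.87 = 10.18%.
Labor force participation rate = 225.87 / 295.28 = 76.49%.

Unemployment rate ≈ 10.18%; labor force participation rate ≈ 76.49%.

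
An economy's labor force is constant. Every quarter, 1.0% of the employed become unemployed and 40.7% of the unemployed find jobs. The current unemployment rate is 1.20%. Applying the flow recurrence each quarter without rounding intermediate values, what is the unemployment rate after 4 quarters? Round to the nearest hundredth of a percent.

Unemployment rate after four quarters ≈ 2.26%.

With a fixed labor force, u_{t+1} = u_t + s·(1−u_t) − f·u_t = u_t·(1−s−f) + s.
Here 1−s−f = 0.583 and s = 0.010.
u_1 = 0.012000 × 0.583 + 0.010 = 0.016996.
u_2 = 0.016996 × 0.583 + 0.010 = 0.019909.
u_3 = 0.019909 × 0.583 + 0.010 = 0.021607.
u_4 = 0.021607 × 0.583 + 0.010 = 0.022597.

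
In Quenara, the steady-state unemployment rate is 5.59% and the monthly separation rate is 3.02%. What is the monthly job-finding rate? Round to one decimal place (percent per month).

From u* = s/(s+f): f = s·(1−u)/u.
f = 3.02 × (1 − 0.0559) / 0.0559 = 2.8512 / 0.0559 ≈ 51.0% per month.

Job-finding rate ≈ 51.0% per month.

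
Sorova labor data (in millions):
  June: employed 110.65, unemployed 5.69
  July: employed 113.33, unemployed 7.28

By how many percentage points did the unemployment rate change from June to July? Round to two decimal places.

June: labor force = 110.65 + 5.69 = 116.34; u = 5.69/116.34 = 4.89%.
July: labor force = 113.33 + 7.28 = 120.61; u = 7.28/120.61 = 6.04%.
Change = 6.04% − 4.89% = +1.15 pp.

The unemployment rate changed by +1.15 percentage points.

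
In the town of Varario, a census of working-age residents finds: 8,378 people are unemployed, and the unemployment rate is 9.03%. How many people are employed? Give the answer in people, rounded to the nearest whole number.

About 84,402 are employed.

Labor force = U / u = 8,378 / 0.0903 ≈ 92,780.
Employed = labor force − unemployed = 92,780 − 8,378 = 84,402.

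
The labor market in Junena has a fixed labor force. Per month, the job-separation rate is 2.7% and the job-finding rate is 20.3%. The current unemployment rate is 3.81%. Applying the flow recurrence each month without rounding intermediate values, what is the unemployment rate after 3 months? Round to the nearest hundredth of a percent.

With a fixed labor force, u_{t+1} = u_t + s·(1−u_t) − f·u_t = u_t·(1−s−f) + s.
Here 1−s−f = 0.770 and s = 0.027.
u_1 = 0.038100 × 0.770 + 0.027 = 0.056337.
u_2 = 0.056337 × 0.770 + 0.027 = 0.070379.
u_3 = 0.070379 × 0.770 + 0.027 = 0.081192.

Unemployment rate after three months ≈ 8.12%.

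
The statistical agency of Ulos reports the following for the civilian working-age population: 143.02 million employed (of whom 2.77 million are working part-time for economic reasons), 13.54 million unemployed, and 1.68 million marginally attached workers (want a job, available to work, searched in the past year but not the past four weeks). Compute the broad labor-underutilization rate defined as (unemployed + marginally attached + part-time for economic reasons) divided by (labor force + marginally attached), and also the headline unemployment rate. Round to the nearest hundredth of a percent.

Labor force = 143.02 + 13.54 = 156.56 million.
Numerator = 13.54 + 1.68 + 2.77 = 17.99 million.
Denominator = 156.56 + 1.68 = 158.24 million.
Broad rate = 17.99 / 158.24 = 11.37%.
Headline unemployment rate = 13.54 / 156.56 = 8.65%.

Broad underutilization rate ≈ 11.37%; headline unemployment rate ≈ 8.65%.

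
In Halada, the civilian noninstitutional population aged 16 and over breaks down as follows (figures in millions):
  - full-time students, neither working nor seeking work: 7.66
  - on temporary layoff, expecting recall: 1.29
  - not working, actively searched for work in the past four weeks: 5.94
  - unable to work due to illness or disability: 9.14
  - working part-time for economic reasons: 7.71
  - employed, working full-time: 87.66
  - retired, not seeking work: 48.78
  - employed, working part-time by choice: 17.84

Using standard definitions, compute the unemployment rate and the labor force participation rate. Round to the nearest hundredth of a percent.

Employed = 7.71 + 87.66 + 17.84 = 113.21 million (anyone who worked, including part-time for economic reasons, counts as employed).
Unemployed = 1.29 + 5.94 = 7.23 million (jobless and actively searching, or on temporary layoff).
Labor force = 113.21 + 7.23 = 120.44 million.
Not in labor force = 7.66 + 9.14 + 48.78 = 65.58 million (those not working and not actively searching are outside the labor force).
Civilian working-age population = 120.44 + 65.58 = 186.02 million.
Unemployment rate = 7.23 / 120.44 = 6.00%.
Labor force participation rate = 120.44 / 186.02 = 64.75%.

Unemployment rate ≈ 6.00%; labor force participation rate ≈ 64.75%.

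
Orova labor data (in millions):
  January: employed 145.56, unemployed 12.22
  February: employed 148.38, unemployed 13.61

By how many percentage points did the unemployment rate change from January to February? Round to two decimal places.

January: labor force = 145.56 + 12.22 = 157.78; u = 12.22/157.78 = 7.74%.
February: labor force = 148.38 + 13.61 = 161.99; u = 13.61/161.99 = 8.40%.
Change = 8.40% − 7.74% = +0.66 pp.

The unemployment rate changed by +0.66 percentage points.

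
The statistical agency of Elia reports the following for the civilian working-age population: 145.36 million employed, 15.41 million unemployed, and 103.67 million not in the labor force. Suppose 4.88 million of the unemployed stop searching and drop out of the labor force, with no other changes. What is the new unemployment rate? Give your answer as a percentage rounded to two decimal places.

New unemployment rate ≈ 6.75%.

Initially, labor force = 145.36 + 15.41 = 160.77 million, so u = 15.41/160.77 = 9.59%.
After the change, unemployed and labor force both fall by 4.88 → E = 145.36, U = 10.53, labor force = 155.89 million.
New unemployment rate = 10.53 / 155.89 = 6.75%.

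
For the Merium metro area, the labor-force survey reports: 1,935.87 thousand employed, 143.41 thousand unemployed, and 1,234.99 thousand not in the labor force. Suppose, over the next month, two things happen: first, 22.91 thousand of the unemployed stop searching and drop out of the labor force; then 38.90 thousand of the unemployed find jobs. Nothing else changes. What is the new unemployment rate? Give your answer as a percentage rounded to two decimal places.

New unemployment rate ≈ 3.97%.

Initially, labor force = 1,935.87 + 143.41 = 2,079.28 thousand, so u = 143.41/2,079.28 = 6.90%.
After the first change, unemployed and labor force both fall by 22.91 → E = 1,935.87, U = 120.50, labor force = 2,056.37 thousand.
After the second change, unemployed falls and employed rises by 38.90; labor force unchanged → E = 1,974.77, U = 81.60, labor force = 2,056.37 thousand.
New unemployment rate = 81.60 / 2,056.37 = 3.97%.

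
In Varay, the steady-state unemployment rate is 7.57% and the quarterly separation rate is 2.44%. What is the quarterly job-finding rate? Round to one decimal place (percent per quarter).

From u* = s/(s+f): f = s·(1−u)/u.
f = 2.44 × (1 − 0.0757) / 0.0757 = 2.2553 / 0.0757 ≈ 29.8% per quarter.

Job-finding rate ≈ 29.8% per quarter.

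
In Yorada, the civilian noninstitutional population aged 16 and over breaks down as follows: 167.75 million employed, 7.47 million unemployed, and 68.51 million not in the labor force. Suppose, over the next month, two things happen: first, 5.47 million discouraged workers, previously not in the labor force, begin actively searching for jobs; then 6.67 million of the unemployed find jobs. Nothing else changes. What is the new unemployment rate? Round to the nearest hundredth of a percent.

Initially, labor force = 167.75 + 7.47 = 175.22 million, so u = 7.47/175.22 = 4.26%.
After the first change, unemployed and labor force both rise by 5.47 → E = 167.75, U = 12.94, labor force = 180.69 million.
After the second change, unemployed falls and employed rises by 6.67; labor force unchanged → E = 174.42, U = 6.27, labor force = 180.69 million.
New unemployment rate = 6.27 / 180.69 = 3.47%.

New unemployment rate ≈ 3.47%.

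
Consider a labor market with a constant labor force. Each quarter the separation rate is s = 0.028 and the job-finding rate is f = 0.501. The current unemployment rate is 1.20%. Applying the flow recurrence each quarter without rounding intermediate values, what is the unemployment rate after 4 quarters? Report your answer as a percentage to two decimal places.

With a fixed labor force, u_{t+1} = u_t + s·(1−u_t) − f·u_t = u_t·(1−s−f) + s.
Here 1−s−f = 0.471 and s = 0.028.
u_1 = 0.012000 × 0.471 + 0.028 = 0.033652.
u_2 = 0.033652 × 0.471 + 0.028 = 0.043850.
u_3 = 0.043850 × 0.471 + 0.028 = 0.048653.
u_4 = 0.048653 × 0.471 + 0.028 = 0.050916.

Unemployment rate after four quarters ≈ 5.09%.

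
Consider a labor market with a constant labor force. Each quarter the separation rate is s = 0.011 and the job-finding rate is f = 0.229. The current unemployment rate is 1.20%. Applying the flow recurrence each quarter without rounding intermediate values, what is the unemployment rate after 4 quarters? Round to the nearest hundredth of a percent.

With a fixed labor force, u_{t+1} = u_t + s·(1−u_t) − f·u_t = u_t·(1−s−f) + s.
Here 1−s−f = 0.760 and s = 0.011.
u_1 = 0.012000 × 0.760 + 0.011 = 0.020120.
u_2 = 0.020120 × 0.760 + 0.011 = 0.026291.
u_3 = 0.026291 × 0.760 + 0.011 = 0.030981.
u_4 = 0.030981 × 0.760 + 0.011 = 0.034546.

Unemployment rate after four quarters ≈ 3.45%.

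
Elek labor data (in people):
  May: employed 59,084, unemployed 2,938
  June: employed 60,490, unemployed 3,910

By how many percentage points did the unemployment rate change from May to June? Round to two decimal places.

The unemployment rate changed by +1.33 percentage points.

May: labor force = 59,084 + 2,938 = 62,022; u = 2,938/62,022 = 4.74%.
June: labor force = 60,490 + 3,910 = 64,400; u = 3,910/64,400 = 6.07%.
Change = 6.07% − 4.74% = +1.33 pp.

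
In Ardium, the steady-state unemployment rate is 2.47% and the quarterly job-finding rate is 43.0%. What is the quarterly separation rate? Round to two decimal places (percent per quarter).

Separation rate ≈ 1.09% per quarter.

From u* = s/(s+f): s = u·f/(1−u).
s = 0.0247 × 43.0 / (1 − 0.0247) = 1.0621 / 0.9753 ≈ 1.09% per quarter.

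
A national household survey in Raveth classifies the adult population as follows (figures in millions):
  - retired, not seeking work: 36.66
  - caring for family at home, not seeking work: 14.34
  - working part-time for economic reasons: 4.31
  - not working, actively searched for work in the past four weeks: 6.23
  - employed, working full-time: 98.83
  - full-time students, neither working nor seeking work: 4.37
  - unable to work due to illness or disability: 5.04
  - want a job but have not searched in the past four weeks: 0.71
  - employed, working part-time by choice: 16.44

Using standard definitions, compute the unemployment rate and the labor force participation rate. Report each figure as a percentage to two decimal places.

Unemployment rate ≈ 4.95%; labor force participation rate ≈ 67.30%.

Employed = 4.31 + 98.83 + 16.44 = 119.58 million (anyone who worked, including part-time for economic reasons, counts as employed).
Unemployed = 6.23 million.
Labor force = 119.58 + 6.23 = 125.81 million.
Not in labor force = 36.66 + 14.34 + 4.37 + 5.04 + 0.71 = 61.12 million (those not working and not actively searching are outside the labor force — including those who want a job but have given up searching).
Civilian working-age population = 125.81 + 61.12 = 186.93 million.
Unemployment rate = 6.23 / 125.81 = 4.95%.
Labor force participation rate = 125.81 / 186.93 = 67.30%.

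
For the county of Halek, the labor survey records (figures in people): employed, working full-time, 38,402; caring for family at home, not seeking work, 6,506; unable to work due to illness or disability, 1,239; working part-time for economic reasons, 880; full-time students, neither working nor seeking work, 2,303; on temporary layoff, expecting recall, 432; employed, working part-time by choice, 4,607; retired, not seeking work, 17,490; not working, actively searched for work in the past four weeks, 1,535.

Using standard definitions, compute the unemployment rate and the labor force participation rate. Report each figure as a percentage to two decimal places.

Employed = 38,402 + 880 + 4,607 = 43,889 (anyone who worked, including part-time for economic reasons, counts as employed).
Unemployed = 432 + 1,535 = 1,967 (jobless and actively searching, or on temporary layoff).
Labor force = 43,889 + 1,967 = 45,856.
Not in labor force = 6,506 + 1,239 + 2,303 + 17,490 = 27,538 (those not working and not actively searching are outside the labor force).
Civilian working-age population = 45,856 + 27,538 = 73,394.
Unemployment rate = 1,967 / 45,856 = 4.29%.
Labor force participation rate = 45,856 / 73,394 = 62.48%.

Unemployment rate ≈ 4.29%; labor force participation rate ≈ 62.48%.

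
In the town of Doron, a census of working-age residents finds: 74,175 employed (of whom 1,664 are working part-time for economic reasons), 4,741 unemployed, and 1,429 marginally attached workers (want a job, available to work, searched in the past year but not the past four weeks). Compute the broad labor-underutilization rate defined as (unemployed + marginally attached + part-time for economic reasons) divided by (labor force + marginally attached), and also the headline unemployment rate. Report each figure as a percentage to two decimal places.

Labor force = 74,175 + 4,741 = 78,916.
Numerator = 4,741 + 1,429 + 1,664 = 7,834.
Denominator = 78,916 + 1,429 = 80,345.
Broad rate = 7,834 / 80,345 = 9.75%.
Headline unemployment rate = 4,741 / 78,916 = 6.01%.

Broad underutilization rate ≈ 9.75%; headline unemployment rate ≈ 6.01%.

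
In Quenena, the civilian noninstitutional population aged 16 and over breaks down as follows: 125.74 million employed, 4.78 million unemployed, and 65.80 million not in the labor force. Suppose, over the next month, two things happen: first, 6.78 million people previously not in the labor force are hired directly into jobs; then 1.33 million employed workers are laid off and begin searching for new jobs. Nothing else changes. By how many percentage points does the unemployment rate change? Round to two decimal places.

The unemployment rate changes by +0.79 percentage points.

Initially, labor force = 125.74 + 4.78 = 130.52 million, so u = 4.78/130.52 = 3.66%.
After the first change, employed and labor force both rise by 6.78; unemployed unchanged → E = 132.52, U = 4.78, labor force = 137.30 million.
After the second change, employed falls and unemployed rises by 1.33; labor force unchanged → E = 131.19, U = 6.11, labor force = 137.30 million.
New unemployment rate = 6.11 / 137.30 = 4.45%.
Change = 4.45% − 3.66% = +0.79 percentage points.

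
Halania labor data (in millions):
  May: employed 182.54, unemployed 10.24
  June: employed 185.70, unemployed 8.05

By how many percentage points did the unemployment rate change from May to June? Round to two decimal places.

The unemployment rate changed by −1.16 percentage points.

May: labor force = 182.54 + 10.24 = 192.78; u = 10.24/192.78 = 5.31%.
June: labor force = 185.70 + 8.05 = 193.75; u = 8.05/193.75 = 4.15%.
Change = 4.15% − 5.31% = −1.16 pp.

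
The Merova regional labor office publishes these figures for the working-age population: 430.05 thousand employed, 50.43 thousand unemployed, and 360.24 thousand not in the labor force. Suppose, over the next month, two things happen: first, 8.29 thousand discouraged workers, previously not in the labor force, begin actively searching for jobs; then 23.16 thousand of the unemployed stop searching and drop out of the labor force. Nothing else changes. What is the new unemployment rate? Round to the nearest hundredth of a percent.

Initially, labor force = 430.05 + 50.43 = 480.48 thousand, so u = 50.43/480.48 = 10.50%.
After the first change, unemployed and labor force both rise by 8.29 → E = 430.05, U = 58.72, labor force = 488.77 thousand.
After the second change, unemployed and labor force both fall by 23.16 → E = 430.05, U = 35.56, labor force = 465.61 thousand.
New unemployment rate = 35.56 / 465.61 = 7.64%.

New unemployment rate ≈ 7.64%.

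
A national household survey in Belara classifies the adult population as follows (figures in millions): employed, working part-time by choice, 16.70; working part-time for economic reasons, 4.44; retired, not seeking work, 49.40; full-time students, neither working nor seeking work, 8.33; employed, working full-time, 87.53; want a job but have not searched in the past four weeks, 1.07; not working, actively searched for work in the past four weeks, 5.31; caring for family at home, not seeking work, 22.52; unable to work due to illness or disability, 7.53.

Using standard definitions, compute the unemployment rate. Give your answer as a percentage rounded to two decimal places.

Employed = 16.70 + 4.44 + 87.53 = 108.67 million (anyone who worked, including part-time for economic reasons, counts as employed).
Unemployed = 5.31 million.
Labor force = 108.67 + 5.31 = 113.98 million.
Unemployment rate = 5.31 / 113.98 = 4.66%.

Unemployment rate ≈ 4.66%.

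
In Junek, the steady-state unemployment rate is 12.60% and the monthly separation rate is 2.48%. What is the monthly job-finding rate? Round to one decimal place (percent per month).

Job-finding rate ≈ 17.2% per month.

From u* = s/(s+f): f = s·(1−u)/u.
f = 2.48 × (1 − 0.1260) / 0.1260 = 2.1675 / 0.1260 ≈ 17.2% per month.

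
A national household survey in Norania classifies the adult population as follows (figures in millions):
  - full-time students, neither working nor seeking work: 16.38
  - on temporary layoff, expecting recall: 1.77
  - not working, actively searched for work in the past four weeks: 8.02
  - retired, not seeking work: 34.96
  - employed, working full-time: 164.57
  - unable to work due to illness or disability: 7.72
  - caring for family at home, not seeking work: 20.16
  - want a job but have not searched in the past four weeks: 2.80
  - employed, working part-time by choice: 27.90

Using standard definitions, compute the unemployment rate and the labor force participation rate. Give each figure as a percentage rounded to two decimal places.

Employed = 164.57 + 27.90 = 192.47 million.
Unemployed = 1.77 + 8.02 = 9.79 million (jobless and actively searching, or on temporary layoff).
Labor force = 192.47 + 9.79 = 202.26 million.
Not in labor force = 16.38 + 34.96 + 7.72 + 20.16 + 2.80 = 82.02 million (those not working and not actively searching are outside the labor force — including those who want a job but have given up searching).
Civilian working-age population = 202.26 + 82.02 = 284.28 million.
Unemployment rate = 9.79 / 202.26 = 4.84%.
Labor force participation rate = 202.26 / 284.28 = 71.15%.

Unemployment rate ≈ 4.84%; labor force participation rate ≈ 71.15%.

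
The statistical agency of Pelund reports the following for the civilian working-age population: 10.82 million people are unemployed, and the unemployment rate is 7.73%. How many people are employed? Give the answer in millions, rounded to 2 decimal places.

Labor force = U / u = 10.82 / 0.0773 ≈ 139.97 million.
Employed = labor force − unemployed = 139.97 − 10.82 = 129.15 million.

About 129.15 million are employed.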